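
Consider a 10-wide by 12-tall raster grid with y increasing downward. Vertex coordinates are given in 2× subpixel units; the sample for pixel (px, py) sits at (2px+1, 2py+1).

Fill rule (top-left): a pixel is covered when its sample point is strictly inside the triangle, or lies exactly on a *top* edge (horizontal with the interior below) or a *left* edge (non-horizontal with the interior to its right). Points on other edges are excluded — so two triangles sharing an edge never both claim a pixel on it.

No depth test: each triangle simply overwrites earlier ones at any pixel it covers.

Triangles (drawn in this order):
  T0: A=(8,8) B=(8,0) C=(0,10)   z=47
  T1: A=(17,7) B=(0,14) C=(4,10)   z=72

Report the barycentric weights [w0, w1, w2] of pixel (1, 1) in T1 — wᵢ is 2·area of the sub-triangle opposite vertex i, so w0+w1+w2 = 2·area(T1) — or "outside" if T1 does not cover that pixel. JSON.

T0:
  2·area = 64  (B↔C swapped to make it positive)
  edge (8, 8)→(0, 10): d=(-8,2) right/bottom  bias=-1
  edge (0, 10)→(8, 0): d=(8,-10) top-left  bias=+0
  edge (8, 0)→(8, 8): d=(0,8) right/bottom  bias=-1
    (3,1)@(7, 3): e=[42,14,8] → X
    (4,1)@(9, 3): e=[38,34,-8] → .
    (2,2)@(5, 5): e=[30,10,24] → X
    (4,2)@(9, 5): e=[22,50,-8] → .
    (1,3)@(3, 7): e=[18,6,40] → X
    (4,3)@(9, 7): e=[6,66,-8] → .
    (0,4)@(1, 9): e=[6,2,56] → X
    (2,4)@(5, 9): e=[-2,42,24] → .
    (3,4)@(7, 9): e=[-6,62,8] → .
    (0,5)@(1, 11): e=[-10,18,56] → .
    (1,5)@(3, 11): e=[-14,38,40] → .
  covered (8 px):
    . . . . . . . . . .
    . . . X . . . . . .
    . . X X . . . . . .
    . X X X . . . . . .
    X X . . . . . . . .
    . . . . . . . . . .
    . . . . . . . . . .
    . . . . . . . . . .
    . . . . . . . . . .
    . . . . . . . . . .
    . . . . . . . . . .
    . . . . . . . . . .
T1:
  2·area = 40
  edge (17, 7)→(0, 14): d=(-17,7) right/bottom  bias=-1
  edge (0, 14)→(4, 10): d=(4,-4) top-left  bias=+0
  edge (4, 10)→(17, 7): d=(13,-3) top-left  bias=+0
    (6,0)@(13, 1): e=[130,0,-90] → .  [on edge]
    (5,1)@(11, 3): e=[110,0,-70] → .  [on edge]
    (4,2)@(9, 5): e=[90,0,-50] → .  [on edge]
    (3,3)@(7, 7): e=[70,0,-30] → .  [on edge]
    (8,3)@(17, 7): e=[0,40,0] → .  [on edge]
    (2,4)@(5, 9): e=[50,0,-10] → .  [on edge]
    (4,4)@(9, 9): e=[22,16,2] → X
    (5,4)@(11, 9): e=[8,24,8] → X
    (6,4)@(13, 9): e=[-6,32,14] → .
    (1,5)@(3, 11): e=[30,0,10] → X  [on edge]
    (2,5)@(5, 11): e=[16,8,16] → X
    (3,5)@(7, 11): e=[2,16,22] → X
    (0,6)@(1, 13): e=[10,0,30] → X  [on edge]
  covered (6 px):
    . . . . . . . . . .
    . . . . . . . . . .
    . . . . . . . . . .
    . . . . . . . . . .
    . . . . X X . . . .
    . X X X . . . . . .
    X . . . . . . . . .
    . . . . . . . . . .
    . . . . . . . . . .
    . . . . . . . . . .
    . . . . . . . . . .
    . . . . . . . . . .

Result: "outside"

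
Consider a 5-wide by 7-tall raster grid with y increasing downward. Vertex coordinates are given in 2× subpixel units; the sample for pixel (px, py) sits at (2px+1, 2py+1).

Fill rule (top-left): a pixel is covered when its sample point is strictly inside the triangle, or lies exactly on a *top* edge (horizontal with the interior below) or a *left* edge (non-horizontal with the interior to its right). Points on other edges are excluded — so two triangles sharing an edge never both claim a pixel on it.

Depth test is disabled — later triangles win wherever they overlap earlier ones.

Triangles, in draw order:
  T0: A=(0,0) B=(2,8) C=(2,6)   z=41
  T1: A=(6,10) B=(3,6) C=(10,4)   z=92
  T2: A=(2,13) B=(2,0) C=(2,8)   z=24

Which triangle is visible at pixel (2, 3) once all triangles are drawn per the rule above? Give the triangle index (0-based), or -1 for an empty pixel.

T0:
  2·area = 4  (B↔C swapped to make it positive)
  edge (0, 0)→(2, 6): d=(2,6) right/bottom  bias=-1
  edge (2, 6)→(2, 8): d=(0,2) right/bottom  bias=-1
  edge (2, 8)→(0, 0): d=(-2,-8) top-left  bias=+0
    (0,1)@(1, 3): e=[0,2,2] → .  [on edge]
    (1,4)@(3, 9): e=[0,-2,6] → .  [on edge]
  covered (0 px):
    . . . . .
    . . . . .
    . . . . .
    . . . . .
    . . . . .
    . . . . .
    . . . . .
T1:
  2·area = 34
  edge (6, 10)→(3, 6): d=(-3,-4) top-left  bias=+0
  edge (3, 6)→(10, 4): d=(7,-2) top-left  bias=+0
  edge (10, 4)→(6, 10): d=(-4,6) right/bottom  bias=-1
    (3,2)@(7, 5): e=[19,1,14] → X
    (4,2)@(9, 5): e=[27,5,2] → X
    (2,3)@(5, 7): e=[5,11,18] → X
    (4,3)@(9, 7): e=[21,19,-6] → .
    (2,4)@(5, 9): e=[-1,25,10] → .
    (3,4)@(7, 9): e=[7,29,-2] → .
  covered (4 px):
    . . . . .
    . . . . .
    . . . X X
    . . X X .
    . . . . .
    . . . . .
    . . . . .
T2:
  degenerate (2·area = 0) — covers nothing

Z-buffer (winner per pixel, '.' = empty):
  . . . . .
  . . . . .
  . . . 1 1
  . . 1 1 .
  . . . . .
  . . . . .
  . . . . .

Final: 1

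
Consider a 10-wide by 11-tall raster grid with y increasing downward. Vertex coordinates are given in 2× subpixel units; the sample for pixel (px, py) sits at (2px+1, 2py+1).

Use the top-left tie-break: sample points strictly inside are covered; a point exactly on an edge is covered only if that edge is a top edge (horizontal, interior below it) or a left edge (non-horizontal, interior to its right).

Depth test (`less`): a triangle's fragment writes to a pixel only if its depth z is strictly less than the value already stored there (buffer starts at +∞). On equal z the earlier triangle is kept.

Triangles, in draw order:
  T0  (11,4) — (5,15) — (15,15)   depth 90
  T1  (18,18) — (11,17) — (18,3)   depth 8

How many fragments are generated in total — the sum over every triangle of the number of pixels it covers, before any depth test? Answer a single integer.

T0:
  2·area = 110  (B↔C swapped to make it positive)
  edge (11, 4)→(15, 15): d=(4,11) right/bottom  bias=-1
  edge (15, 15)→(5, 15): d=(-10,0) right/bottom  bias=-1
  edge (5, 15)→(11, 4): d=(6,-11) top-left  bias=+0
    (5,2)@(11, 5): e=[4,100,6] → #
    (6,2)@(13, 5): e=[-18,100,28] → ·
    (5,3)@(11, 7): e=[12,80,18] → #
    (6,3)@(13, 7): e=[-10,80,40] → ·
    (4,4)@(9, 9): e=[42,60,8] → #
    (6,4)@(13, 9): e=[-2,60,52] → ·
    (4,5)@(9, 11): e=[50,40,20] → #
    (6,5)@(13, 11): e=[6,40,64] → #
    (7,5)@(15, 11): e=[-16,40,86] → ·
    (3,6)@(7, 13): e=[80,20,10] → #
    (7,6)@(15, 13): e=[-8,20,98] → ·
    (0,7)@(1, 15): e=[154,0,-44] → ·  [on edge]
    (1,7)@(3, 15): e=[132,0,-22] → ·  [on edge]
    (2,7)@(5, 15): e=[110,0,0] → ·  [on edge]
    (3,7)@(7, 15): e=[88,0,22] → ·  [on edge]
    (4,7)@(9, 15): e=[66,0,44] → ·  [on edge]
    (5,7)@(11, 15): e=[44,0,66] → ·  [on edge]
    (6,7)@(13, 15): e=[22,0,88] → ·  [on edge]
    (7,7)@(15, 15): e=[0,0,110] → ·  [on edge]
    (8,7)@(17, 15): e=[-22,0,132] → ·  [on edge]
    (9,7)@(19, 15): e=[-44,0,154] → ·  [on edge]
  covered (11 px):
    · · · · · · · · · ·
    · · · · · · · · · ·
    · · · · · # · · · ·
    · · · · · # · · · ·
    · · · · # # · · · ·
    · · · · # # # · · ·
    · · · # # # # · · ·
    · · · · · · · · · ·
    · · · · · · · · · ·
    · · · · · · · · · ·
    · · · · · · · · · ·
T1:
  2·area = 105
  edge (18, 18)→(11, 17): d=(-7,-1) top-left  bias=+0
  edge (11, 17)→(18, 3): d=(7,-14) top-left  bias=+0
  edge (18, 3)→(18, 18): d=(0,15) right/bottom  bias=-1
    (9,0)@(19, 1): e=[120,0,-15] → ·  [on edge]
    (8,2)@(17, 5): e=[90,0,15] → #  [on edge]
    (9,2)@(19, 5): e=[92,28,-15] → ·
    (8,3)@(17, 7): e=[76,14,15] → #
    (9,3)@(19, 7): e=[78,42,-15] → ·
    (7,4)@(15, 9): e=[60,0,45] → #  [on edge]
    (9,4)@(19, 9): e=[64,56,-15] → ·
    (7,5)@(15, 11): e=[46,14,45] → #
    (9,5)@(19, 11): e=[50,70,-15] → ·
    (6,6)@(13, 13): e=[30,0,75] → #  [on edge]
    (9,6)@(19, 13): e=[36,84,-15] → ·
    (6,7)@(13, 15): e=[16,14,75] → #
    (5,8)@(11, 17): e=[0,0,105] → #  [on edge]
    (4,10)@(9, 21): e=[-30,0,135] → ·  [on edge]
  covered (16 px):
    · · · · · · · · · ·
    · · · · · · · · · ·
    · · · · · · · · # ·
    · · · · · · · · # ·
    · · · · · · · # # ·
    · · · · · · · # # ·
    · · · · · · # # # ·
    · · · · · · # # # ·
    · · · · · # # # # ·
    · · · · · · · · · ·
    · · · · · · · · · ·

Answer: 27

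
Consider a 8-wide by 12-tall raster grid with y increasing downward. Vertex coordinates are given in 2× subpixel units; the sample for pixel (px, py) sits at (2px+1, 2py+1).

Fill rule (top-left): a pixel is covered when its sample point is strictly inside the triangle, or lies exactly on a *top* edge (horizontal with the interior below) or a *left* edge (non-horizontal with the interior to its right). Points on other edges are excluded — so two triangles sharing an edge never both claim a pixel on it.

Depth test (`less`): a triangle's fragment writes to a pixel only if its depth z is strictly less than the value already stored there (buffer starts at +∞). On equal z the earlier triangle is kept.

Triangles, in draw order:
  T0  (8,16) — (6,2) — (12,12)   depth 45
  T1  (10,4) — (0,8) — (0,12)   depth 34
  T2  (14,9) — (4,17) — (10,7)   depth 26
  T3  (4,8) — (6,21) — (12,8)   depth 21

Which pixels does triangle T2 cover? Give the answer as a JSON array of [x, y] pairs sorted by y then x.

T0:
  2·area = 64
  edge (8, 16)→(6, 2): d=(-2,-14) top-left  bias=+0
  edge (6, 2)→(12, 12): d=(6,10) right/bottom  bias=-1
  edge (12, 12)→(8, 16): d=(-4,4) right/bottom  bias=-1
    (3,2)@(7, 5): e=[8,8,48] → #
    (4,2)@(9, 5): e=[36,-12,40] → ·
    (3,3)@(7, 7): e=[4,20,40] → #
    (4,3)@(9, 7): e=[32,0,32] → ·  [on edge]
    (3,4)@(7, 9): e=[0,32,32] → #  [on edge]
    (4,4)@(9, 9): e=[28,12,24] → #
    (5,4)@(11, 9): e=[56,-8,16] → ·
    (7,4)@(15, 9): e=[112,-48,0] → ·  [on edge]
    (3,5)@(7, 11): e=[-4,44,24] → ·
    (4,5)@(9, 11): e=[24,24,16] → #
    (5,5)@(11, 11): e=[52,4,8] → #
    (6,5)@(13, 11): e=[80,-16,0] → ·  [on edge]
    (5,6)@(11, 13): e=[48,16,0] → ·  [on edge]
    (4,7)@(9, 15): e=[16,48,0] → ·  [on edge]
    (3,8)@(7, 17): e=[-16,80,0] → ·  [on edge]
    (7,8)@(15, 17): e=[96,0,-32] → ·  [on edge]
    (2,9)@(5, 19): e=[-48,112,0] → ·  [on edge]
    (1,10)@(3, 21): e=[-80,144,0] → ·  [on edge]
    (0,11)@(1, 23): e=[-112,176,0] → ·  [on edge]
    (4,11)@(9, 23): e=[0,96,-32] → ·  [on edge]
  covered (7 px):
    · · · · · · · ·
    · · · · · · · ·
    · · · # · · · ·
    · · · # · · · ·
    · · · # # · · ·
    · · · · # # · ·
    · · · · # · · ·
    · · · · · · · ·
    · · · · · · · ·
    · · · · · · · ·
    · · · · · · · ·
    · · · · · · · ·
T1:
  2·area = 40  (B↔C swapped to make it positive)
  edge (10, 4)→(0, 12): d=(-10,8) right/bottom  bias=-1
  edge (0, 12)→(0, 8): d=(0,-4) top-left  bias=+0
  edge (0, 8)→(10, 4): d=(10,-4) top-left  bias=+0
    (1,3)@(3, 7): e=[26,12,2] → #
    (2,3)@(5, 7): e=[10,20,10] → #
    (3,3)@(7, 7): e=[-6,28,18] → ·
    (0,4)@(1, 9): e=[22,4,14] → #
    (2,4)@(5, 9): e=[-10,20,30] → ·
    (0,5)@(1, 11): e=[2,4,34] → #
    (1,5)@(3, 11): e=[-14,12,42] → ·
    (0,6)@(1, 13): e=[-18,4,54] → ·
  covered (5 px):
    · · · · · · · ·
    · · · · · · · ·
    · · · · · · · ·
    · # # · · · · ·
    # # · · · · · ·
    # · · · · · · ·
    · · · · · · · ·
    · · · · · · · ·
    · · · · · · · ·
    · · · · · · · ·
    · · · · · · · ·
    · · · · · · · ·
T2:
  2·area = 52
  edge (14, 9)→(4, 17): d=(-10,8) right/bottom  bias=-1
  edge (4, 17)→(10, 7): d=(6,-10) top-left  bias=+0
  edge (10, 7)→(14, 9): d=(4,2) right/bottom  bias=-1
    (4,4)@(9, 9): e=[40,2,10] → #
    (5,4)@(11, 9): e=[24,22,6] → #
    (6,4)@(13, 9): e=[8,42,2] → #
    (7,4)@(15, 9): e=[-8,62,-2] → ·
    (4,5)@(9, 11): e=[20,14,18] → #
    (6,5)@(13, 11): e=[-12,54,10] → ·
    (3,6)@(7, 13): e=[16,6,30] → #
    (4,6)@(9, 13): e=[0,26,26] → ·  [on edge]
    (5,6)@(11, 13): e=[-16,46,22] → ·
    (3,7)@(7, 15): e=[-4,18,38] → ·
  covered (6 px):
    · · · · · · · ·
    · · · · · · · ·
    · · · · · · · ·
    · · · · · · · ·
    · · · · # # # ·
    · · · · # # · ·
    · · · # · · · ·
    · · · · · · · ·
    · · · · · · · ·
    · · · · · · · ·
    · · · · · · · ·
    · · · · · · · ·
T3:
  2·area = 104  (B↔C swapped to make it positive)
  edge (4, 8)→(12, 8): d=(8,0) top-left  bias=+0
  edge (12, 8)→(6, 21): d=(-6,13) right/bottom  bias=-1
  edge (6, 21)→(4, 8): d=(-2,-13) top-left  bias=+0
    (2,4)@(5, 9): e=[8,85,11] → #
    (3,4)@(7, 9): e=[8,59,37] → #
    (4,4)@(9, 9): e=[8,33,63] → #
    (5,4)@(11, 9): e=[8,7,89] → #
    (6,4)@(13, 9): e=[8,-19,115] → ·
    (2,5)@(5, 11): e=[24,73,7] → #
    (5,5)@(11, 11): e=[24,-5,85] → ·
    (2,6)@(5, 13): e=[40,61,3] → #
    (5,6)@(11, 13): e=[40,-17,81] → ·
    (2,7)@(5, 15): e=[56,49,-1] → ·
    (3,7)@(7, 15): e=[56,23,25] → #
    (4,7)@(9, 15): e=[56,-3,51] → ·
  covered (12 px):
    · · · · · · · ·
    · · · · · · · ·
    · · · · · · · ·
    · · · · · · · ·
    · · # # # # · ·
    · · # # # · · ·
    · · # # # · · ·
    · · · # · · · ·
    · · · # · · · ·
    · · · · · · · ·
    · · · · · · · ·
    · · · · · · · ·

Answer: [[4,4],[5,4],[6,4],[4,5],[5,5],[3,6]]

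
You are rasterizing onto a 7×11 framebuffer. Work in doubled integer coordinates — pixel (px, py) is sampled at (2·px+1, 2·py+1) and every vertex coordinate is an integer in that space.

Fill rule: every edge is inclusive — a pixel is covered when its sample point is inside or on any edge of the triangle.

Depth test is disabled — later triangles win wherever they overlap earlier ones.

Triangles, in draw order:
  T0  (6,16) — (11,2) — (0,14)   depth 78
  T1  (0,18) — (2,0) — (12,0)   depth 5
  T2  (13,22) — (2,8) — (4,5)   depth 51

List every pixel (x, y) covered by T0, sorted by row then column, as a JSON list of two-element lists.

T0:
  2·area = 94  (B↔C swapped to make it positive)
  edge (6, 16)→(0, 14): d=(-6,-2) inclusive
  edge (0, 14)→(11, 2): d=(11,-12) inclusive
  edge (11, 2)→(6, 16): d=(-5,14) inclusive
    (4,2)@(9, 5): e=[72,9,13] → █
    (5,2)@(11, 5): e=[76,33,-15] → ·
    (3,3)@(7, 7): e=[56,7,31] → █
    (5,3)@(11, 7): e=[64,55,-25] → ·
    (2,4)@(5, 9): e=[40,5,49] → █
    (4,4)@(9, 9): e=[48,53,-7] → ·
    (1,5)@(3, 11): e=[24,3,67] → █
    (4,5)@(9, 11): e=[36,75,-17] → ·
    (0,6)@(1, 13): e=[8,1,85] → █
    (4,6)@(9, 13): e=[24,97,-27] → ·
    (0,7)@(1, 15): e=[-4,23,75] → ·
    (1,7)@(3, 15): e=[0,47,47] → █  [on edge]
    (4,8)@(9, 17): e=[0,141,-47] → ·  [on edge]
  covered (14 px):
    · · · · · · ·
    · · · · · · ·
    · · · · █ · ·
    · · · █ █ · ·
    · · █ █ · · ·
    · █ █ █ · · ·
    █ █ █ █ · · ·
    · █ █ · · · ·
    · · · · · · ·
    · · · · · · ·
    · · · · · · ·
T1:
  2·area = 180
  edge (0, 18)→(2, 0): d=(2,-18) inclusive
  edge (2, 0)→(12, 0): d=(10,0) inclusive
  edge (12, 0)→(0, 18): d=(-12,18) inclusive
    (1,0)@(3, 1): e=[20,10,150] → █
    (2,0)@(5, 1): e=[56,10,114] → █
    (3,0)@(7, 1): e=[92,10,78] → █
    (4,0)@(9, 1): e=[128,10,42] → █
    (5,0)@(11, 1): e=[164,10,6] → █
    (6,0)@(13, 1): e=[200,10,-30] → ·
    (1,1)@(3, 3): e=[24,30,126] → █
    (5,1)@(11, 3): e=[168,30,-18] → ·
    (1,2)@(3, 5): e=[28,50,102] → █
    (4,2)@(9, 5): e=[136,50,-6] → ·
    (1,3)@(3, 7): e=[32,70,78] → █
    (4,3)@(9, 7): e=[140,70,-30] → ·
    (0,4)@(1, 9): e=[0,90,90] → █  [on edge]
  covered (23 px):
    · █ █ █ █ █ ·
    · █ █ █ █ · ·
    · █ █ █ · · ·
    · █ █ █ · · ·
    █ █ █ · · · ·
    █ █ · · · · ·
    █ █ · · · · ·
    █ · · · · · ·
    · · · · · · ·
    · · · · · · ·
    · · · · · · ·
T2:
  2·area = 61
  edge (13, 22)→(2, 8): d=(-11,-14) inclusive
  edge (2, 8)→(4, 5): d=(2,-3) inclusive
  edge (4, 5)→(13, 22): d=(9,17) inclusive
    (1,3)@(3, 7): e=[25,1,35] → █
    (2,3)@(5, 7): e=[53,7,1] → █
    (3,3)@(7, 7): e=[81,13,-33] → ·
    (1,4)@(3, 9): e=[3,5,53] → █
    (3,4)@(7, 9): e=[59,17,-15] → ·
    (1,5)@(3, 11): e=[-19,9,71] → ·
    (2,5)@(5, 11): e=[9,15,37] → █
    (3,5)@(7, 11): e=[37,21,3] → █
    (4,5)@(9, 11): e=[65,27,-31] → ·
    (2,6)@(5, 13): e=[-13,19,55] → ·
    (3,6)@(7, 13): e=[15,25,21] → █
    (4,6)@(9, 13): e=[43,31,-13] → ·
  covered (9 px):
    · · · · · · ·
    · · · · · · ·
    · · · · · · ·
    · █ █ · · · ·
    · █ █ · · · ·
    · · █ █ · · ·
    · · · █ · · ·
    · · · · █ · ·
    · · · · · · ·
    · · · · · █ ·
    · · · · · · ·

Final: [[4,2],[3,3],[4,3],[2,4],[3,4],[1,5],[2,5],[3,5],[0,6],[1,6],[2,6],[3,6],[1,7],[2,7]]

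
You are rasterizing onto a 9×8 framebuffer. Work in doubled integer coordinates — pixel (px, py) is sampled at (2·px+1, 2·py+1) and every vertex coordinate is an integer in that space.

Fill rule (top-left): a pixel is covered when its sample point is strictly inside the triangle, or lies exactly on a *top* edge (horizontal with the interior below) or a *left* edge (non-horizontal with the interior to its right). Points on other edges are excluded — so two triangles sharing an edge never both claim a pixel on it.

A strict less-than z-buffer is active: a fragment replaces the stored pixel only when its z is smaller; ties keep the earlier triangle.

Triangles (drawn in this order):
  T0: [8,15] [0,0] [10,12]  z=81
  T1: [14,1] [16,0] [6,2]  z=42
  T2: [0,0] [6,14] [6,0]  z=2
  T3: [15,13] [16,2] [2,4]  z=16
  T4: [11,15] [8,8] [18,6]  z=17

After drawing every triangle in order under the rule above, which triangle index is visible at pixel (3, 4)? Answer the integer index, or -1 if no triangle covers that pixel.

T0:
  2·area = 54
  edge (8, 15)→(0, 0): d=(-8,-15) top-left  bias=+0
  edge (0, 0)→(10, 12): d=(10,12) right/bottom  bias=-1
  edge (10, 12)→(8, 15): d=(-2,3) right/bottom  bias=-1
    (1,2)@(3, 5): e=[5,14,35] → #
    (2,2)@(5, 5): e=[35,-10,29] → ·
    (1,3)@(3, 7): e=[-11,34,31] → ·
    (2,3)@(5, 7): e=[19,10,25] → #
    (3,3)@(7, 7): e=[49,-14,19] → ·
    (2,4)@(5, 9): e=[3,30,21] → #
    (3,4)@(7, 9): e=[33,6,15] → #
    (4,4)@(9, 9): e=[63,-18,9] → ·
    (2,5)@(5, 11): e=[-13,50,17] → ·
    (3,5)@(7, 11): e=[17,26,11] → #
    (4,5)@(9, 11): e=[47,2,5] → #
    (5,5)@(11, 11): e=[77,-22,-1] → ·
  covered (8 px):
    · · · · · · · · ·
    · · · · · · · · ·
    · # · · · · · · ·
    · · # · · · · · ·
    · · # # · · · · ·
    · · · # # · · · ·
    · · · # # · · · ·
    · · · · · · · · ·
T1:
  2·area = 6  (B↔C swapped to make it positive)
  edge (14, 1)→(6, 2): d=(-8,1) right/bottom  bias=-1
  edge (6, 2)→(16, 0): d=(10,-2) top-left  bias=+0
  edge (16, 0)→(14, 1): d=(-2,1) right/bottom  bias=-1
    (5,0)@(11, 1): e=[3,0,3] → #  [on edge]
    (6,0)@(13, 1): e=[1,4,1] → #
    (7,0)@(15, 1): e=[-1,8,-1] → ·
    (0,1)@(1, 3): e=[-3,0,9] → ·  [on edge]
    (5,1)@(11, 3): e=[-13,20,-1] → ·
    (6,1)@(13, 3): e=[-15,24,-3] → ·
  covered (2 px):
    · · · · · # # · ·
    · · · · · · · · ·
    · · · · · · · · ·
    · · · · · · · · ·
    · · · · · · · · ·
    · · · · · · · · ·
    · · · · · · · · ·
    · · · · · · · · ·
T2:
  2·area = 84  (B↔C swapped to make it positive)
  edge (0, 0)→(6, 0): d=(6,0) top-left  bias=+0
  edge (6, 0)→(6, 14): d=(0,14) right/bottom  bias=-1
  edge (6, 14)→(0, 0): d=(-6,-14) top-left  bias=+0
    (0,0)@(1, 1): e=[6,70,8] → #
    (1,0)@(3, 1): e=[6,42,36] → #
    (2,0)@(5, 1): e=[6,14,64] → #
    (3,0)@(7, 1): e=[6,-14,92] → ·
    (0,1)@(1, 3): e=[18,70,-4] → ·
    (1,1)@(3, 3): e=[18,42,24] → #
    (3,1)@(7, 3): e=[18,-14,80] → ·
    (1,2)@(3, 5): e=[30,42,12] → #
    (3,2)@(7, 5): e=[30,-14,68] → ·
    (1,3)@(3, 7): e=[42,42,0] → #  [on edge]
    (3,3)@(7, 7): e=[42,-14,56] → ·
    (1,4)@(3, 9): e=[54,42,-12] → ·
  covered (11 px):
    # # # · · · · · ·
    · # # · · · · · ·
    · # # · · · · · ·
    · # # · · · · · ·
    · · # · · · · · ·
    · · # · · · · · ·
    · · · · · · · · ·
    · · · · · · · · ·
T3:
  2·area = 152  (B↔C swapped to make it positive)
  edge (15, 13)→(2, 4): d=(-13,-9) top-left  bias=+0
  edge (2, 4)→(16, 2): d=(14,-2) top-left  bias=+0
  edge (16, 2)→(15, 13): d=(-1,11) right/bottom  bias=-1
    (4,1)@(9, 3): e=[76,0,76] → #  [on edge]
    (5,1)@(11, 3): e=[94,4,54] → #
    (6,1)@(13, 3): e=[112,8,32] → #
    (7,1)@(15, 3): e=[130,12,10] → #
    (8,1)@(17, 3): e=[148,16,-12] → ·
    (2,2)@(5, 5): e=[14,20,118] → #
    (3,2)@(7, 5): e=[32,24,96] → #
    (8,2)@(17, 5): e=[122,44,-14] → ·
    (2,3)@(5, 7): e=[-12,48,116] → ·
    (3,3)@(7, 7): e=[6,52,94] → #
    (8,3)@(17, 7): e=[96,72,-16] → ·
    (3,4)@(7, 9): e=[-20,80,92] → ·
    (7,6)@(15, 13): e=[0,152,0] → ·  [on edge]
  covered (20 px):
    · · · · · · · · ·
    · · · · # # # # ·
    · · # # # # # # ·
    · · · # # # # # ·
    · · · · · # # # ·
    · · · · · · # # ·
    · · · · · · · · ·
    · · · · · · · · ·
T4:
  2·area = 76
  edge (11, 15)→(8, 8): d=(-3,-7) top-left  bias=+0
  edge (8, 8)→(18, 6): d=(10,-2) top-left  bias=+0
  edge (18, 6)→(11, 15): d=(-7,9) right/bottom  bias=-1
    (2,0)@(5, 1): e=[0,-76,152] → ·  [on edge]
    (6,3)@(13, 7): e=[38,0,38] → #  [on edge]
    (7,3)@(15, 7): e=[52,4,20] → #
    (8,3)@(17, 7): e=[66,8,2] → #
    (1,4)@(3, 9): e=[-38,0,114] → ·  [on edge]
    (4,4)@(9, 9): e=[4,12,60] → #
    (5,4)@(11, 9): e=[18,16,42] → #
    (8,4)@(17, 9): e=[60,28,-12] → ·
    (4,5)@(9, 11): e=[-2,32,46] → ·
    (5,5)@(11, 11): e=[12,36,28] → #
    (7,5)@(15, 11): e=[40,44,-8] → ·
    (5,6)@(11, 13): e=[6,56,14] → #
    (5,7)@(11, 15): e=[0,76,0] → ·  [on edge]
  covered (10 px):
    · · · · · · · · ·
    · · · · · · · · ·
    · · · · · · · · ·
    · · · · · · # # #
    · · · · # # # # ·
    · · · · · # # · ·
    · · · · · # · · ·
    · · · · · · · · ·

Z-buffer (winner per pixel, '.' = empty):
  2 2 2 . . 1 1 . .
  . 2 2 . 3 3 3 3 .
  . 2 2 3 3 3 3 3 .
  . 2 2 3 3 3 3 3 4
  . . 2 0 4 3 3 3 .
  . . 2 0 0 4 3 3 .
  . . . 0 0 4 . . .
  . . . . . . . . .

Final: 0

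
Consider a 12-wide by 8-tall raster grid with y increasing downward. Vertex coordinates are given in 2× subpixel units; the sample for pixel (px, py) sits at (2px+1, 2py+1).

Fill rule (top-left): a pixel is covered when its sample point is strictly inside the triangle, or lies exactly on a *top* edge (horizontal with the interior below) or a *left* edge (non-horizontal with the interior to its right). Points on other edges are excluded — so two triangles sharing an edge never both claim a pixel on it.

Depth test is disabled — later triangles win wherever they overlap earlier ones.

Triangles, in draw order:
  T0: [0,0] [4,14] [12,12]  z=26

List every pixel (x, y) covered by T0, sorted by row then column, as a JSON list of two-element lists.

T0:
  2·area = 120  (B↔C swapped to make it positive)
  edge (0, 0)→(12, 12): d=(12,12) right/bottom  bias=-1
  edge (12, 12)→(4, 14): d=(-8,2) right/bottom  bias=-1
  edge (4, 14)→(0, 0): d=(-4,-14) top-left  bias=+0
    (0,0)@(1, 1): e=[0,110,10] → .  [on edge]
    (0,1)@(1, 3): e=[24,94,2] → X
    (1,1)@(3, 3): e=[0,90,30] → .  [on edge]
    (0,2)@(1, 5): e=[48,78,-6] → .
    (1,2)@(3, 5): e=[24,74,22] → X
    (2,2)@(5, 5): e=[0,70,50] → .  [on edge]
    (1,3)@(3, 7): e=[48,58,14] → X
    (2,3)@(5, 7): e=[24,54,42] → X
    (3,3)@(7, 7): e=[0,50,70] → .  [on edge]
    (1,4)@(3, 9): e=[72,42,6] → X
    (3,4)@(7, 9): e=[24,34,62] → X
    (4,4)@(9, 9): e=[0,30,90] → .  [on edge]
    (5,5)@(11, 11): e=[0,10,110] → .  [on edge]
    (6,6)@(13, 13): e=[0,-10,130] → .  [on edge]
    (7,7)@(15, 15): e=[0,-30,150] → .  [on edge]
  covered (12 px):
    . . . . . . . . . . . .
    X . . . . . . . . . . .
    . X . . . . . . . . . .
    . X X . . . . . . . . .
    . X X X . . . . . . . .
    . . X X X . . . . . . .
    . . X X . . . . . . . .
    . . . . . . . . . . . .

Answer: [[0,1],[1,2],[1,3],[2,3],[1,4],[2,4],[3,4],[2,5],[3,5],[4,5],[2,6],[3,6]]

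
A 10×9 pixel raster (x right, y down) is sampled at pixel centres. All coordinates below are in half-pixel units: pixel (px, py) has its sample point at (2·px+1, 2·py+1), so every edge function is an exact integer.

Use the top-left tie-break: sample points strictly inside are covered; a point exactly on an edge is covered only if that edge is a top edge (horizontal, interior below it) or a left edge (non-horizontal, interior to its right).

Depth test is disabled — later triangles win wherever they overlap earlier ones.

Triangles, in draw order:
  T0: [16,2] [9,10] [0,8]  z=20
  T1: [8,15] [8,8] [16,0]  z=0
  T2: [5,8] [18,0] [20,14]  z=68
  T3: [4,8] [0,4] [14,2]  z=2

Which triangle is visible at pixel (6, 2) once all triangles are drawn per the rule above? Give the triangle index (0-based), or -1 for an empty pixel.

T0:
  2·area = 86
  edge (16, 2)→(9, 10): d=(-7,8) right/bottom  bias=-1
  edge (9, 10)→(0, 8): d=(-9,-2) top-left  bias=+0
  edge (0, 8)→(16, 2): d=(16,-6) top-left  bias=+0
    (7,1)@(15, 3): e=[1,75,10] → #
    (8,1)@(17, 3): e=[-15,79,22] → ·
    (4,2)@(9, 5): e=[35,45,6] → #
    (5,2)@(11, 5): e=[19,49,18] → #
    (6,2)@(13, 5): e=[3,53,30] → #
    (7,2)@(15, 5): e=[-13,57,42] → ·
    (1,3)@(3, 7): e=[69,15,2] → #
    (2,3)@(5, 7): e=[53,19,14] → #
    (3,3)@(7, 7): e=[37,23,26] → #
    (6,3)@(13, 7): e=[-11,35,62] → ·
    (1,4)@(3, 9): e=[55,-3,34] → ·
    (2,4)@(5, 9): e=[39,1,46] → #
  covered (12 px):
    · · · · · · · · · ·
    · · · · · · · # · ·
    · · · · # # # · · ·
    · # # # # # · · · ·
    · · # # # · · · · ·
    · · · · · · · · · ·
    · · · · · · · · · ·
    · · · · · · · · · ·
    · · · · · · · · · ·
T1:
  2·area = 56
  edge (8, 15)→(8, 8): d=(0,-7) top-left  bias=+0
  edge (8, 8)→(16, 0): d=(8,-8) top-left  bias=+0
  edge (16, 0)→(8, 15): d=(-8,15) right/bottom  bias=-1
    (7,0)@(15, 1): e=[49,0,7] → #  [on edge]
    (8,0)@(17, 1): e=[63,16,-23] → ·
    (6,1)@(13, 3): e=[35,0,21] → #  [on edge]
    (7,1)@(15, 3): e=[49,16,-9] → ·
    (5,2)@(11, 5): e=[21,0,35] → #  [on edge]
    (7,2)@(15, 5): e=[49,32,-25] → ·
    (4,3)@(9, 7): e=[7,0,49] → #  [on edge]
    (6,3)@(13, 7): e=[35,32,-11] → ·
    (3,4)@(7, 9): e=[-7,0,63] → ·  [on edge]
    (4,4)@(9, 9): e=[7,16,33] → #
    (6,4)@(13, 9): e=[35,48,-27] → ·
    (2,5)@(5, 11): e=[-21,0,77] → ·  [on edge]
    (1,6)@(3, 13): e=[-35,0,91] → ·  [on edge]
    (0,7)@(1, 15): e=[-49,0,105] → ·  [on edge]
  covered (10 px):
    · · · · · · · # · ·
    · · · · · · # · · ·
    · · · · · # # · · ·
    · · · · # # · · · ·
    · · · · # # · · · ·
    · · · · # · · · · ·
    · · · · # · · · · ·
    · · · · · · · · · ·
    · · · · · · · · · ·
T2:
  2·area = 198
  edge (5, 8)→(18, 0): d=(13,-8) top-left  bias=+0
  edge (18, 0)→(20, 14): d=(2,14) right/bottom  bias=-1
  edge (20, 14)→(5, 8): d=(-15,-6) top-left  bias=+0
    (8,0)@(17, 1): e=[5,16,177] → #
    (9,0)@(19, 1): e=[21,-12,189] → ·
    (7,1)@(15, 3): e=[15,48,135] → #
    (9,1)@(19, 3): e=[47,-8,159] → ·
    (5,2)@(11, 5): e=[9,108,81] → #
    (6,2)@(13, 5): e=[25,80,93] → #
    (9,2)@(19, 5): e=[73,-4,129] → ·
    (3,3)@(7, 7): e=[3,168,27] → #
    (4,3)@(9, 7): e=[19,140,39] → #
    (9,3)@(19, 7): e=[99,0,99] → ·  [on edge]
    (3,4)@(7, 9): e=[29,172,-3] → ·
    (4,4)@(9, 9): e=[45,144,9] → #
  covered (24 px):
    · · · · · · · · # ·
    · · · · · · · # # ·
    · · · · · # # # # ·
    · · · # # # # # # ·
    · · · · # # # # # #
    · · · · · · # # # #
    · · · · · · · · · #
    · · · · · · · · · ·
    · · · · · · · · · ·
T3:
  2·area = 64
  edge (4, 8)→(0, 4): d=(-4,-4) top-left  bias=+0
  edge (0, 4)→(14, 2): d=(14,-2) top-left  bias=+0
  edge (14, 2)→(4, 8): d=(-10,6) right/bottom  bias=-1
    (3,1)@(7, 3): e=[32,0,32] → #  [on edge]
    (4,1)@(9, 3): e=[40,4,20] → #
    (5,1)@(11, 3): e=[48,8,8] → #
    (6,1)@(13, 3): e=[56,12,-4] → ·
    (0,2)@(1, 5): e=[0,16,48] → #  [on edge]
    (1,2)@(3, 5): e=[8,20,36] → #
    (2,2)@(5, 5): e=[16,24,24] → #
    (4,2)@(9, 5): e=[32,32,0] → ·  [on edge]
    (5,2)@(11, 5): e=[40,36,-12] → ·
    (0,3)@(1, 7): e=[-8,44,28] → ·
    (1,3)@(3, 7): e=[0,48,16] → #  [on edge]
    (3,3)@(7, 7): e=[16,56,-8] → ·
    (2,4)@(5, 9): e=[0,80,-16] → ·  [on edge]
    (3,5)@(7, 11): e=[0,112,-48] → ·  [on edge]
    (4,6)@(9, 13): e=[0,144,-80] → ·  [on edge]
    (5,7)@(11, 15): e=[0,176,-112] → ·  [on edge]
    (6,8)@(13, 17): e=[0,208,-144] → ·  [on edge]
  covered (9 px):
    · · · · · · · · · ·
    · · · # # # · · · ·
    # # # # · · · · · ·
    · # # · · · · · · ·
    · · · · · · · · · ·
    · · · · · · · · · ·
    · · · · · · · · · ·
    · · · · · · · · · ·
    · · · · · · · · · ·

Z-buffer (winner per pixel, '.' = empty):
  . . . . . . . 1 2 .
  . . . 3 3 3 1 2 2 .
  3 3 3 3 0 2 2 2 2 .
  . 3 3 2 2 2 2 2 2 .
  . . 0 0 2 2 2 2 2 2
  . . . . 1 . 2 2 2 2
  . . . . 1 . . . . 2
  . . . . . . . . . .
  . . . . . . . . . .

Result: 2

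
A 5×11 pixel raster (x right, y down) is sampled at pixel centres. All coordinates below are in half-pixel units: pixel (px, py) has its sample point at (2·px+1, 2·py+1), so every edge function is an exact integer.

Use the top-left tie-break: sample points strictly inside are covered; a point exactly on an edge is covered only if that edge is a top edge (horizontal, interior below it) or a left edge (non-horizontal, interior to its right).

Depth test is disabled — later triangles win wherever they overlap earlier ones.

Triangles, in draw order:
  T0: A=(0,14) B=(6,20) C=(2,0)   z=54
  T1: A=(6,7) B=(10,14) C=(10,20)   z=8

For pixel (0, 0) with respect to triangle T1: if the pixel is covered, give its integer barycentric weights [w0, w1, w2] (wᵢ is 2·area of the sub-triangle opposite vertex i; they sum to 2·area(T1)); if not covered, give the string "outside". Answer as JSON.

T0:
  2·area = 96  (B↔C swapped to make it positive)
  edge (0, 14)→(2, 0): d=(2,-14) top-left  bias=+0
  edge (2, 0)→(6, 20): d=(4,20) right/bottom  bias=-1
  edge (6, 20)→(0, 14): d=(-6,-6) top-left  bias=+0
    (1,2)@(3, 5): e=[24,0,72] → .  [on edge]
    (0,3)@(1, 7): e=[0,48,48] → X  [on edge]
    (1,3)@(3, 7): e=[28,8,60] → X
    (2,3)@(5, 7): e=[56,-32,72] → .
    (0,4)@(1, 9): e=[4,56,36] → X
    (2,4)@(5, 9): e=[60,-24,60] → .
    (0,5)@(1, 11): e=[8,64,24] → X
    (2,5)@(5, 11): e=[64,-16,48] → .
    (0,6)@(1, 13): e=[12,72,12] → X
    (2,6)@(5, 13): e=[68,-8,36] → .
    (0,7)@(1, 15): e=[16,80,0] → X  [on edge]
    (2,7)@(5, 15): e=[72,0,24] → .  [on edge]
    (1,8)@(3, 17): e=[48,48,0] → X  [on edge]
    (2,9)@(5, 19): e=[80,16,0] → X  [on edge]
    (3,10)@(7, 21): e=[112,-16,0] → .  [on edge]
  covered (13 px):
    . . . . .
    . . . . .
    . . . . .
    X X . . .
    X X . . .
    X X . . .
    X X . . .
    X X . . .
    . X X . .
    . . X . .
    . . . . .
T1:
  2·area = 24
  edge (6, 7)→(10, 14): d=(4,7) right/bottom  bias=-1
  edge (10, 14)→(10, 20): d=(0,6) right/bottom  bias=-1
  edge (10, 20)→(6, 7): d=(-4,-13) top-left  bias=+0
    (3,4)@(7, 9): e=[1,18,5] → X
    (4,4)@(9, 9): e=[-13,6,31] → .
    (3,5)@(7, 11): e=[9,18,-3] → .
    (4,6)@(9, 13): e=[3,6,15] → X
    (4,7)@(9, 15): e=[11,6,7] → X
    (4,8)@(9, 17): e=[19,6,-1] → .
  covered (3 px):
    . . . . .
    . . . . .
    . . . . .
    . . . . .
    . . . X .
    . . . . .
    . . . . X
    . . . . X
    . . . . .
    . . . . .
    . . . . .

Answer: "outside"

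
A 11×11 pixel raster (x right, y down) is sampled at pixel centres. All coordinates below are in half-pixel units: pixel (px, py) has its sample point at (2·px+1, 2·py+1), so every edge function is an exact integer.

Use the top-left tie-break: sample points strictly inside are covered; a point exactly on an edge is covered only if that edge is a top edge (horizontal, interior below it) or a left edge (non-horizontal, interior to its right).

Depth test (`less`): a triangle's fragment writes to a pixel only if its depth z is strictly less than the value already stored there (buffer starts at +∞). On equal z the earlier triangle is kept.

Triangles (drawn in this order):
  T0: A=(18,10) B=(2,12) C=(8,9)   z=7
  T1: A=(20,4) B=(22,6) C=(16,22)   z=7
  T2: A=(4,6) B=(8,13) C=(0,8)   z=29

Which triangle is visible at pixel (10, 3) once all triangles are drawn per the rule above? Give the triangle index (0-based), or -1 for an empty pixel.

T0:
  2·area = 36
  edge (18, 10)→(2, 12): d=(-16,2) right/bottom  bias=-1
  edge (2, 12)→(8, 9): d=(6,-3) top-left  bias=+0
  edge (8, 9)→(18, 10): d=(10,1) right/bottom  bias=-1
    (2,5)@(5, 11): e=[10,3,23] → #
    (3,5)@(7, 11): e=[6,9,21] → #
    (4,5)@(9, 11): e=[2,15,19] → #
    (5,5)@(11, 11): e=[-2,21,17] → ·
    (2,6)@(5, 13): e=[-22,15,43] → ·
    (3,6)@(7, 13): e=[-26,21,41] → ·
    (4,6)@(9, 13): e=[-30,27,39] → ·
  covered (3 px):
    · · · · · · · · · · ·
    · · · · · · · · · · ·
    · · · · · · · · · · ·
    · · · · · · · · · · ·
    · · · · · · · · · · ·
    · · # # # · · · · · ·
    · · · · · · · · · · ·
    · · · · · · · · · · ·
    · · · · · · · · · · ·
    · · · · · · · · · · ·
    · · · · · · · · · · ·
T1:
  2·area = 44
  edge (20, 4)→(22, 6): d=(2,2) right/bottom  bias=-1
  edge (22, 6)→(16, 22): d=(-6,16) right/bottom  bias=-1
  edge (16, 22)→(20, 4): d=(4,-18) top-left  bias=+0
    (8,0)@(17, 1): e=[0,110,-66] → ·  [on edge]
    (9,1)@(19, 3): e=[0,66,-22] → ·  [on edge]
    (10,2)@(21, 5): e=[0,22,22] → ·  [on edge]
    (10,3)@(21, 7): e=[4,10,30] → #
    (9,4)@(19, 9): e=[12,30,2] → #
    (10,4)@(21, 9): e=[8,-2,38] → ·
    (9,5)@(19, 11): e=[16,18,10] → #
    (10,5)@(21, 11): e=[12,-14,46] → ·
    (9,6)@(19, 13): e=[20,6,18] → #
    (10,6)@(21, 13): e=[16,-26,54] → ·
    (9,7)@(19, 15): e=[24,-6,26] → ·
    (8,9)@(17, 19): e=[36,2,6] → #
  covered (5 px):
    · · · · · · · · · · ·
    · · · · · · · · · · ·
    · · · · · · · · · · ·
    · · · · · · · · · · #
    · · · · · · · · · # ·
    · · · · · · · · · # ·
    · · · · · · · · · # ·
    · · · · · · · · · · ·
    · · · · · · · · · · ·
    · · · · · · · · # · ·
    · · · · · · · · · · ·
T2:
  2·area = 36
  edge (4, 6)→(8, 13): d=(4,7) right/bottom  bias=-1
  edge (8, 13)→(0, 8): d=(-8,-5) top-left  bias=+0
  edge (0, 8)→(4, 6): d=(4,-2) top-left  bias=+0
    (1,3)@(3, 7): e=[11,23,2] → #
    (2,3)@(5, 7): e=[-3,33,6] → ·
    (1,4)@(3, 9): e=[19,7,10] → #
    (2,4)@(5, 9): e=[5,17,14] → #
    (3,4)@(7, 9): e=[-9,27,18] → ·
    (1,5)@(3, 11): e=[27,-9,18] → ·
    (2,5)@(5, 11): e=[13,1,22] → #
    (3,5)@(7, 11): e=[-1,11,26] → ·
    (2,6)@(5, 13): e=[21,-15,30] → ·
  covered (4 px):
    · · · · · · · · · · ·
    · · · · · · · · · · ·
    · · · · · · · · · · ·
    · # · · · · · · · · ·
    · # # · · · · · · · ·
    · · # · · · · · · · ·
    · · · · · · · · · · ·
    · · · · · · · · · · ·
    · · · · · · · · · · ·
    · · · · · · · · · · ·
    · · · · · · · · · · ·

Z-buffer (winner per pixel, '.' = empty):
  . . . . . . . . . . .
  . . . . . . . . . . .
  . . . . . . . . . . .
  . 2 . . . . . . . . 1
  . 2 2 . . . . . . 1 .
  . . 0 0 0 . . . . 1 .
  . . . . . . . . . 1 .
  . . . . . . . . . . .
  . . . . . . . . . . .
  . . . . . . . . 1 . .
  . . . . . . . . . . .

Answer: 1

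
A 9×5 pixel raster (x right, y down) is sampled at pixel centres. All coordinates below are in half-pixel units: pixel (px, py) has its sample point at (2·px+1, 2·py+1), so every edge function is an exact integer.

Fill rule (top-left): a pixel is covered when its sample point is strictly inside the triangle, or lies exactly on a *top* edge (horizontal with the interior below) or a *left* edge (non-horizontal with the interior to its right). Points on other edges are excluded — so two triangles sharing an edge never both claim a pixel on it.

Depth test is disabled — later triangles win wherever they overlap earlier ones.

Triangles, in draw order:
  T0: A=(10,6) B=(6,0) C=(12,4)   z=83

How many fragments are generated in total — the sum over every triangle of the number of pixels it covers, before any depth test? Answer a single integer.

T0:
  2·area = 20
  edge (10, 6)→(6, 0): d=(-4,-6) top-left  bias=+0
  edge (6, 0)→(12, 4): d=(6,4) right/bottom  bias=-1
  edge (12, 4)→(10, 6): d=(-2,2) right/bottom  bias=-1
    (3,0)@(7, 1): e=[2,2,16] → #
    (4,0)@(9, 1): e=[14,-6,12] → ·
    (7,0)@(15, 1): e=[50,-30,0] → ·  [on edge]
    (3,1)@(7, 3): e=[-6,14,12] → ·
    (4,1)@(9, 3): e=[6,6,8] → #
    (5,1)@(11, 3): e=[18,-2,4] → ·
    (6,1)@(13, 3): e=[30,-10,0] → ·  [on edge]
    (4,2)@(9, 5): e=[-2,18,4] → ·
    (5,2)@(11, 5): e=[10,10,0] → ·  [on edge]
    (4,3)@(9, 7): e=[-10,30,0] → ·  [on edge]
    (3,4)@(7, 9): e=[-30,50,0] → ·  [on edge]
  covered (2 px):
    · · · # · · · · ·
    · · · · # · · · ·
    · · · · · · · · ·
    · · · · · · · · ·
    · · · · · · · · ·

Result: 2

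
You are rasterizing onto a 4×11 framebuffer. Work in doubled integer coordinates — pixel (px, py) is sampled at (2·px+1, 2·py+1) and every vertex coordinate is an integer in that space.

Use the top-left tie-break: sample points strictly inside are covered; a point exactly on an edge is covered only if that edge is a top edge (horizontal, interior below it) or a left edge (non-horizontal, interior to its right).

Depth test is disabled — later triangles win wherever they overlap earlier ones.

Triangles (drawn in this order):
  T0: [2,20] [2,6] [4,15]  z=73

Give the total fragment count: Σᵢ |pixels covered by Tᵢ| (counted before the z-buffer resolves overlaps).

T0:
  2·area = 28
  edge (2, 20)→(2, 6): d=(0,-14) top-left  bias=+0
  edge (2, 6)→(4, 15): d=(2,9) right/bottom  bias=-1
  edge (4, 15)→(2, 20): d=(-2,5) right/bottom  bias=-1
    (1,5)@(3, 11): e=[14,1,13] → X
    (2,5)@(5, 11): e=[42,-17,3] → .
    (1,6)@(3, 13): e=[14,5,9] → X
    (2,6)@(5, 13): e=[42,-13,-1] → .
    (1,7)@(3, 15): e=[14,9,5] → X
    (2,7)@(5, 15): e=[42,-9,-5] → .
    (1,8)@(3, 17): e=[14,13,1] → X
    (2,8)@(5, 17): e=[42,-5,-9] → .
    (1,9)@(3, 19): e=[14,17,-3] → .
  covered (4 px):
    . . . .
    . . . .
    . . . .
    . . . .
    . . . .
    . X . .
    . X . .
    . X . .
    . X . .
    . . . .
    . . . .

Result: 4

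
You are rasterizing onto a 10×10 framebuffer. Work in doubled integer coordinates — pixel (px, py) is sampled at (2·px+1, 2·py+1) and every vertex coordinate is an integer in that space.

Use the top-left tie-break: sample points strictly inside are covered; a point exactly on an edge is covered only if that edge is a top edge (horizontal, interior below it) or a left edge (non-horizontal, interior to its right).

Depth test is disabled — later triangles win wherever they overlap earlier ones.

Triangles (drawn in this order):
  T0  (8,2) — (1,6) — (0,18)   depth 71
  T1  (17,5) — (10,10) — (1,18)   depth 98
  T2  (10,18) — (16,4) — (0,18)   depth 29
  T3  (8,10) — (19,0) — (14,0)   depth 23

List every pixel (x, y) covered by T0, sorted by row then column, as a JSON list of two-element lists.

T0:
  2·area = 80  (B↔C swapped to make it positive)
  edge (8, 2)→(0, 18): d=(-8,16) right/bottom  bias=-1
  edge (0, 18)→(1, 6): d=(1,-12) top-left  bias=+0
  edge (1, 6)→(8, 2): d=(7,-4) top-left  bias=+0
    (3,1)@(7, 3): e=[8,69,3] → X
    (4,1)@(9, 3): e=[-24,93,11] → .
    (1,2)@(3, 5): e=[56,23,1] → X
    (2,2)@(5, 5): e=[24,47,9] → X
    (3,2)@(7, 5): e=[-8,71,17] → .
    (0,3)@(1, 7): e=[72,1,7] → X
    (3,3)@(7, 7): e=[-24,73,31] → .
    (0,4)@(1, 9): e=[56,3,21] → X
    (2,4)@(5, 9): e=[-8,51,37] → .
    (0,5)@(1, 11): e=[40,5,35] → X
    (2,5)@(5, 11): e=[-24,53,51] → .
    (0,6)@(1, 13): e=[24,7,49] → X
  covered (12 px):
    . . . . . . . . . .
    . . . X . . . . . .
    . X X . . . . . . .
    X X X . . . . . . .
    X X . . . . . . . .
    X X . . . . . . . .
    X . . . . . . . . .
    X . . . . . . . . .
    . . . . . . . . . .
    . . . . . . . . . .
T1:
  2·area = 11  (B↔C swapped to make it positive)
  edge (17, 5)→(1, 18): d=(-16,13) right/bottom  bias=-1
  edge (1, 18)→(10, 10): d=(9,-8) top-left  bias=+0
  edge (10, 10)→(17, 5): d=(7,-5) top-left  bias=+0
    (8,2)@(17, 5): e=[0,11,0] → .  [on edge]
    (4,5)@(9, 11): e=[8,1,2] → X
    (5,5)@(11, 11): e=[-18,17,12] → .
    (3,6)@(7, 13): e=[2,3,6] → X
    (4,6)@(9, 13): e=[-24,19,16] → .
    (1,7)@(3, 15): e=[22,-11,0] → .  [on edge]
    (3,7)@(7, 15): e=[-30,21,20] → .
  covered (2 px):
    . . . . . . . . . .
    . . . . . . . . . .
    . . . . . . . . . .
    . . . . . . . . . .
    . . . . . . . . . .
    . . . . X . . . . .
    . . . X . . . . . .
    . . . . . . . . . .
    . . . . . . . . . .
    . . . . . . . . . .
T2:
  2·area = 140  (B↔C swapped to make it positive)
  edge (10, 18)→(0, 18): d=(-10,0) right/bottom  bias=-1
  edge (0, 18)→(16, 4): d=(16,-14) top-left  bias=+0
  edge (16, 4)→(10, 18): d=(-6,14) right/bottom  bias=-1
    (7,2)@(15, 5): e=[130,2,8] → X
    (8,2)@(17, 5): e=[130,30,-20] → .
    (6,3)@(13, 7): e=[110,6,24] → X
    (7,3)@(15, 7): e=[110,34,-4] → .
    (5,4)@(11, 9): e=[90,10,40] → X
    (7,4)@(15, 9): e=[90,66,-16] → .
    (4,5)@(9, 11): e=[70,14,56] → X
    (6,5)@(13, 11): e=[70,70,0] → .  [on edge]
    (3,6)@(7, 13): e=[50,18,72] → X
    (6,6)@(13, 13): e=[50,102,-12] → .
    (2,7)@(5, 15): e=[30,22,88] → X
    (6,7)@(13, 15): e=[30,134,-24] → .
  covered (17 px):
    . . . . . . . . . .
    . . . . . . . . . .
    . . . . . . . X . .
    . . . . . . X . . .
    . . . . . X X . . .
    . . . . X X . . . .
    . . . X X X . . . .
    . . X X X X . . . .
    . X X X X . . . . .
    . . . . . . . . . .
T3:
  2·area = 50  (B↔C swapped to make it positive)
  edge (8, 10)→(14, 0): d=(6,-10) top-left  bias=+0
  edge (14, 0)→(19, 0): d=(5,0) top-left  bias=+0
  edge (19, 0)→(8, 10): d=(-11,10) right/bottom  bias=-1
    (7,0)@(15, 1): e=[16,5,29] → X
    (8,0)@(17, 1): e=[36,5,9] → X
    (9,0)@(19, 1): e=[56,5,-11] → .
    (6,1)@(13, 3): e=[8,15,27] → X
    (8,1)@(17, 3): e=[48,15,-13] → .
    (5,2)@(11, 5): e=[0,25,25] → X  [on edge]
    (7,2)@(15, 5): e=[40,25,-15] → .
    (5,3)@(11, 7): e=[12,35,3] → X
    (6,3)@(13, 7): e=[32,35,-17] → .
    (4,4)@(9, 9): e=[4,45,1] → X
    (5,4)@(11, 9): e=[24,45,-19] → .
    (4,5)@(9, 11): e=[16,55,-21] → .
    (2,7)@(5, 15): e=[0,75,-25] → .  [on edge]
  covered (8 px):
    . . . . . . . X X .
    . . . . . . X X . .
    . . . . . X X . . .
    . . . . . X . . . .
    . . . . X . . . . .
    . . . . . . . . . .
    . . . . . . . . . .
    . . . . . . . . . .
    . . . . . . . . . .
    . . . . . . . . . .

Result: [[3,1],[1,2],[2,2],[0,3],[1,3],[2,3],[0,4],[1,4],[0,5],[1,5],[0,6],[0,7]]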